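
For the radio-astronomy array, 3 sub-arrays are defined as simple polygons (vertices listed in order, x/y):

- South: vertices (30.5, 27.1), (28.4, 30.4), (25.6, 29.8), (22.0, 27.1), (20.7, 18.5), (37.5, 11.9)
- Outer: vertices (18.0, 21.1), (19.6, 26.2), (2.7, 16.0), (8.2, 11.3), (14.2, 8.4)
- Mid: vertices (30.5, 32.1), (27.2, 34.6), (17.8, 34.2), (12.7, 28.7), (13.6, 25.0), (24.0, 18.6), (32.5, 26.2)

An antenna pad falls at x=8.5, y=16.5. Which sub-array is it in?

Outer

Cast a ray rightward from (8.5, 16.5). For each polygon, the edges (by vertex number in listed order) whose endpoints lie on opposite sides of y = 16.5, where each meets that height, and whether that is right or left of the point:
South: 5–6 at x≈25.79 (right), 6–1 at x≈35.38 (right) → 2 crossings.
Outer: 2–3 at x≈3.53 (left), 5–1 at x≈16.62 (right) → 1 crossing.
Mid: no edge straddles that height → 0 crossings.
Only Outer has an odd count, so the point is inside Outer.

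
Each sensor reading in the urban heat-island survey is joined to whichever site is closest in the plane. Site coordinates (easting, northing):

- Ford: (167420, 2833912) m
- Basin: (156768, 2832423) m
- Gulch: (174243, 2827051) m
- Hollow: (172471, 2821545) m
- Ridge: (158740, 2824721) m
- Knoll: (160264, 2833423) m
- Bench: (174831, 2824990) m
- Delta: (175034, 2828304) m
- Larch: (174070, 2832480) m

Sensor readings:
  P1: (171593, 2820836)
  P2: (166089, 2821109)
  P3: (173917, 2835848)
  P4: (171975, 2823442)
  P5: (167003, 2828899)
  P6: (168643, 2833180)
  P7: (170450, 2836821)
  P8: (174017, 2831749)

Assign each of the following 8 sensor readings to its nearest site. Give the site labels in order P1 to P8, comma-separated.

P1 → Hollow (d²=1273565.00)
P2 → Hollow (d²=40920020.00)
P3 → Larch (d²=11366833.00)
P4 → Hollow (d²=3844625.00)
P5 → Ford (d²=25304058.00)
P6 → Ford (d²=2031553.00)
P7 → Ford (d²=17643181.00)
P8 → Larch (d²=537170.00)

Hollow, Hollow, Larch, Hollow, Ford, Ford, Ford, Larch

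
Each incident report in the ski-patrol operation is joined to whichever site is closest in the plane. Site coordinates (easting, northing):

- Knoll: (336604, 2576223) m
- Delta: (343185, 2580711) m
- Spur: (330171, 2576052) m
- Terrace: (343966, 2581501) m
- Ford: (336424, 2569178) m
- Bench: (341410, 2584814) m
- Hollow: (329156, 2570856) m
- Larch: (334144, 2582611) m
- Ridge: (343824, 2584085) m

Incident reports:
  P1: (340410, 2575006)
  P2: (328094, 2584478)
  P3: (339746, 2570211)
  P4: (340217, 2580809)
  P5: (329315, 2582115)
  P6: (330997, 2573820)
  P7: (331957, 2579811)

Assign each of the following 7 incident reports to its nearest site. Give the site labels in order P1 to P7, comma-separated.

P1 → Knoll (d²=15966725.00)
P2 → Larch (d²=40088189.00)
P3 → Ford (d²=12102773.00)
P4 → Delta (d²=8818628.00)
P5 → Larch (d²=23565257.00)
P6 → Spur (d²=5664100.00)
P7 → Larch (d²=12622969.00)

Knoll, Larch, Ford, Delta, Larch, Spur, Larch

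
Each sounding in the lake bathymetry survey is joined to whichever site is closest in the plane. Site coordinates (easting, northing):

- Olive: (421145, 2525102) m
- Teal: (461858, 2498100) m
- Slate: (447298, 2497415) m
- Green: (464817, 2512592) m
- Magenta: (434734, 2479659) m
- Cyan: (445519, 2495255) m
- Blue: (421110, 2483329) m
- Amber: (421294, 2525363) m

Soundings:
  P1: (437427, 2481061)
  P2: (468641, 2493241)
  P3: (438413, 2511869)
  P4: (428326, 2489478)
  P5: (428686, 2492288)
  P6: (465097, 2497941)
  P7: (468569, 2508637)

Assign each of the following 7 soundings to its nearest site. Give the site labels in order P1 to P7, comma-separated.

P1 → Magenta (d²=9217853.00)
P2 → Teal (d²=69618970.00)
P3 → Slate (d²=287861341.00)
P4 → Blue (d²=89880857.00)
P5 → Blue (d²=137659457.00)
P6 → Teal (d²=10516402.00)
P7 → Green (d²=29719529.00)

Magenta, Teal, Slate, Blue, Blue, Teal, Green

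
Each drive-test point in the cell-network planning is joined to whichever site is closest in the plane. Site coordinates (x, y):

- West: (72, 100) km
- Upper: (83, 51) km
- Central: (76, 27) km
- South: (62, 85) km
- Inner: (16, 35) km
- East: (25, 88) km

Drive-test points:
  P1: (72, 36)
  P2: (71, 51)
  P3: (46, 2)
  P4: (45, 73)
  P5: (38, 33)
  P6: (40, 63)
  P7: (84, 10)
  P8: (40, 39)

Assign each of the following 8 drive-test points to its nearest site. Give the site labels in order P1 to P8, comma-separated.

Central, Upper, Central, South, Inner, East, Central, Inner

P1 → Central (d²=97.00)
P2 → Upper (d²=144.00)
P3 → Central (d²=1525.00)
P4 → South (d²=433.00)
P5 → Inner (d²=488.00)
P6 → East (d²=850.00)
P7 → Central (d²=353.00)
P8 → Inner (d²=592.00)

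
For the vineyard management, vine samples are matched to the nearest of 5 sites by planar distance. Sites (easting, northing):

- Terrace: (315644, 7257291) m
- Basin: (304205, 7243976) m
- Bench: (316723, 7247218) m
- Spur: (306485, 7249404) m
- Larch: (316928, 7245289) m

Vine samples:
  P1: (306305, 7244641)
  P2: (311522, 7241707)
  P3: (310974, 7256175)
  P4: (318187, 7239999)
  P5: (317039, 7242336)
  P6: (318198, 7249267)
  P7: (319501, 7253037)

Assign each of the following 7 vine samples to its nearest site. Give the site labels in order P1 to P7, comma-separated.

Basin, Larch, Terrace, Larch, Larch, Bench, Terrace

P1 → Basin (d²=4852225.00)
P2 → Larch (d²=42055560.00)
P3 → Terrace (d²=23054356.00)
P4 → Larch (d²=29569181.00)
P5 → Larch (d²=8732530.00)
P6 → Bench (d²=6374026.00)
P7 → Terrace (d²=32972965.00)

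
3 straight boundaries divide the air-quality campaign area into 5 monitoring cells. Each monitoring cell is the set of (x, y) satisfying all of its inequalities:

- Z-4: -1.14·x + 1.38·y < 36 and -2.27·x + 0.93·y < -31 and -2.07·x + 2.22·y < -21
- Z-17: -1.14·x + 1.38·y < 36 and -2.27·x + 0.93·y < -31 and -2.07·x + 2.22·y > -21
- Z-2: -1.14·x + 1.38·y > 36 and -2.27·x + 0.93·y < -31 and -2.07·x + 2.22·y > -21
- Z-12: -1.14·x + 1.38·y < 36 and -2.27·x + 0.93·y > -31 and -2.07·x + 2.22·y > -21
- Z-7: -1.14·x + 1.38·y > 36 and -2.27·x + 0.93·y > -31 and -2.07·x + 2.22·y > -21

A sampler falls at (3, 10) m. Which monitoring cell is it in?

Z-12

-1.14·3 + 1.38·10 = 10.380, which is < 36
-2.27·3 + 0.93·10 = 2.490, which is > -31
-2.07·3 + 2.22·10 = 15.990, which is > -21
This sign pattern matches Z-12.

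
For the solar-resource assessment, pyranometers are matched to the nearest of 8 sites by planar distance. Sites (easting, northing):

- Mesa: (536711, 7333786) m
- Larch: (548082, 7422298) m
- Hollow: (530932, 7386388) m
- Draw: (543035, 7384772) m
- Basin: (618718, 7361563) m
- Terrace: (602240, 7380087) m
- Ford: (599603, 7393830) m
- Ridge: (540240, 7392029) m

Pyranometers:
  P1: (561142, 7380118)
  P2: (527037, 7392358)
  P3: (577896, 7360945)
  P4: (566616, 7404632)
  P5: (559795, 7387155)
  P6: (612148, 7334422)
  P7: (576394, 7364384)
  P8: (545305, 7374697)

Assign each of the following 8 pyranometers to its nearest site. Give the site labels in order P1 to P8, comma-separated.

Draw, Hollow, Terrace, Larch, Draw, Basin, Terrace, Draw

P1 → Draw (d²=349523165.00)
P2 → Hollow (d²=50811925.00)
P3 → Terrace (d²=959046500.00)
P4 → Larch (d²=655596712.00)
P5 → Draw (d²=286576289.00)
P6 → Basin (d²=779798781.00)
P7 → Terrace (d²=914599925.00)
P8 → Draw (d²=106658525.00)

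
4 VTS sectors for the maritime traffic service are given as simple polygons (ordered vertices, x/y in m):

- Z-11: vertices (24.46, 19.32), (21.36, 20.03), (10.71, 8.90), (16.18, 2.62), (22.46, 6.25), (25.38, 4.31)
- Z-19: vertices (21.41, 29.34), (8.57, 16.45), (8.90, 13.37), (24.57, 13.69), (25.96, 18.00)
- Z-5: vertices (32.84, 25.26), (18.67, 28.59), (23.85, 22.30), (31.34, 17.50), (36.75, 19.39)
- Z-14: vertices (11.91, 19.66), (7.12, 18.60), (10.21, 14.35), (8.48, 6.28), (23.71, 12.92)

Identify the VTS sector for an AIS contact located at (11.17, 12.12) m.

Z-14

Cast a ray rightward from (11.17, 12.12). For each polygon, the edges (by vertex number in listed order) whose endpoints lie on opposite sides of y = 12.12, where each meets that height, and whether that is right or left of the point:
Z-11: 2–3 at x≈13.791 (right), 6–1 at x≈24.901 (right) → 2 crossings.
Z-19: no edge straddles that height → 0 crossings.
Z-5: no edge straddles that height → 0 crossings.
Z-14: 3–4 at x≈9.732 (left), 4–5 at x≈21.875 (right) → 1 crossing.
Only Z-14 has an odd count, so the point is inside Z-14.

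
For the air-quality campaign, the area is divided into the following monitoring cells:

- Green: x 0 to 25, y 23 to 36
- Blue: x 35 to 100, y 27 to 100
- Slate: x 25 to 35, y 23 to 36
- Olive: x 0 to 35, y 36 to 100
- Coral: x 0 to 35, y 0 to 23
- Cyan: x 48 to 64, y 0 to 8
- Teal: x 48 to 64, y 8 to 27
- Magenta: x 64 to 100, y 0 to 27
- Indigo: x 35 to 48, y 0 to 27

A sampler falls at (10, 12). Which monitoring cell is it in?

The point has x = 10 and y = 12.
Only Coral satisfies 0 ≤ x ≤ 35 and 0 ≤ y ≤ 23.

Coral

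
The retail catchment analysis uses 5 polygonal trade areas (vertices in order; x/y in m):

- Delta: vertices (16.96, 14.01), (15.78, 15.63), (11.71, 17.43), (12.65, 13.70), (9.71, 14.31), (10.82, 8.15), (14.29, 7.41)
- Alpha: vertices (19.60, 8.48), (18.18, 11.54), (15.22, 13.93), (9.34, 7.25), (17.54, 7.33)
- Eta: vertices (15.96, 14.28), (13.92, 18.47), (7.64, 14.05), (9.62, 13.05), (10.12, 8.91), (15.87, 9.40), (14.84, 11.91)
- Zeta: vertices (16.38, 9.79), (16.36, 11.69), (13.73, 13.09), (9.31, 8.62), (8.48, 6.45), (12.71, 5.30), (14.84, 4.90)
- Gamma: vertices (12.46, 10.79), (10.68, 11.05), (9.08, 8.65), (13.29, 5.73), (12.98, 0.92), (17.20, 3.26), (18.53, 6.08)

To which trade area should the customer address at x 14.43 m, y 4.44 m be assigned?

Cast a ray rightward from (14.43, 4.44). For each polygon, the edges (by vertex number in listed order) whose endpoints lie on opposite sides of y = 4.44, where each meets that height, and whether that is right or left of the point:
Delta: no edge straddles that height → 0 crossings.
Alpha: no edge straddles that height → 0 crossings.
Eta: no edge straddles that height → 0 crossings.
Zeta: no edge straddles that height → 0 crossings.
Gamma: 4–5 at x≈13.207 (left), 6–7 at x≈17.757 (right) → 1 crossing.
Only Gamma has an odd count, so the point is inside Gamma.

Gamma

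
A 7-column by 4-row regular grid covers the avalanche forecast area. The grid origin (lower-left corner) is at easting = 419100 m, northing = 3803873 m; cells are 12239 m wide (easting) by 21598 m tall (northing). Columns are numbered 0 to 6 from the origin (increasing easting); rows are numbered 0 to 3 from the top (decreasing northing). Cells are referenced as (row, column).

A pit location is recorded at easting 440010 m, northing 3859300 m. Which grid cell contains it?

Column index: ⌊(440010 − 419100) / 12239⌋ = ⌊1.708⌋ = 1
Row offset from origin: ⌊(3859300 − 3803873) / 21598⌋ = ⌊2.566⌋ = 2 → row 1 (counted from top)

(1, 1)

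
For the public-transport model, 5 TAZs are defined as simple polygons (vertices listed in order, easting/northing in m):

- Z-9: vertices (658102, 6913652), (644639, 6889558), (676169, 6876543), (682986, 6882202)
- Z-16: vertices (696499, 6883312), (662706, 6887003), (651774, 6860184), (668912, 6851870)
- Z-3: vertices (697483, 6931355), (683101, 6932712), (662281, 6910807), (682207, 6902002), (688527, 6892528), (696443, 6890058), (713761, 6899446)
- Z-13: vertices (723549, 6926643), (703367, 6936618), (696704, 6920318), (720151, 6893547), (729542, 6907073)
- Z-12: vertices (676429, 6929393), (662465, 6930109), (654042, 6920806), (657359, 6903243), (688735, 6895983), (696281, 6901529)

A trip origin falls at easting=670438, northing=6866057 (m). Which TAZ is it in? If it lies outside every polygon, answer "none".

Cast a ray rightward from (670438, 6866057). For each polygon, the edges (by vertex number in listed order) whose endpoints lie on opposite sides of northing = 6866057, where each meets that height, and whether that is right or left of the point:
Z-9: no edge straddles that height → 0 crossings.
Z-16: 2–3 at easting≈654168.0 (left), 4–1 at easting≈681359.6 (right) → 1 crossing.
Z-3: no edge straddles that height → 0 crossings.
Z-13: no edge straddles that height → 0 crossings.
Z-12: no edge straddles that height → 0 crossings.
Only Z-16 has an odd count, so the point is inside Z-16.

Z-16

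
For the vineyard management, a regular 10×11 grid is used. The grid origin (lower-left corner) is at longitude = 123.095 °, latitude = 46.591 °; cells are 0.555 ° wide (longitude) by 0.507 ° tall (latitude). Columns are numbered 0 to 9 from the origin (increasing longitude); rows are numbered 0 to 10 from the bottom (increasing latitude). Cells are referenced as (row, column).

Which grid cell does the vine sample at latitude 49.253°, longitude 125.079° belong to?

(5, 3)

Column index: ⌊(125.079 − 123.095) / 0.555⌋ = ⌊3.575⌋ = 3
Row offset from origin: ⌊(49.253 − 46.591) / 0.507⌋ = ⌊5.250⌋ = 5 → row 5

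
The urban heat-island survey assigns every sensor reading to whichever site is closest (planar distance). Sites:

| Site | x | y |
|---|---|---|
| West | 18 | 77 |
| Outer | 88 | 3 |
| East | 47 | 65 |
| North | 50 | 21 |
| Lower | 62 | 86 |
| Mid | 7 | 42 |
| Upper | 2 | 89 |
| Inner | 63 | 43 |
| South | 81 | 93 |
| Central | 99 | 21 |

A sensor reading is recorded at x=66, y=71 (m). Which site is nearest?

Squared distances to each site:
West: 2340.000; Outer: 5108.000; East: 397.000; North: 2756.000; Lower: 241.000; Mid: 4322.000; Upper: 4420.000; Inner: 793.000; South: 709.000; Central: 3589.000.
Minimum at Lower.

Lower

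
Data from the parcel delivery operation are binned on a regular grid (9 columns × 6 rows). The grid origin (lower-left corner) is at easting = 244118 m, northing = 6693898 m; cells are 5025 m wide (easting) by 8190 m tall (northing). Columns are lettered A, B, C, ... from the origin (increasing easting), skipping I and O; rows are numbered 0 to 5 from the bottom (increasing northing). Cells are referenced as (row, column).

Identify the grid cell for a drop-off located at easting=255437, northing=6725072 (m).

Column index: ⌊(255437 − 244118) / 5025⌋ = ⌊2.253⌋ = 2 → column C
Row offset from origin: ⌊(6725072 − 6693898) / 8190⌋ = ⌊3.806⌋ = 3 → row 3

(3, C)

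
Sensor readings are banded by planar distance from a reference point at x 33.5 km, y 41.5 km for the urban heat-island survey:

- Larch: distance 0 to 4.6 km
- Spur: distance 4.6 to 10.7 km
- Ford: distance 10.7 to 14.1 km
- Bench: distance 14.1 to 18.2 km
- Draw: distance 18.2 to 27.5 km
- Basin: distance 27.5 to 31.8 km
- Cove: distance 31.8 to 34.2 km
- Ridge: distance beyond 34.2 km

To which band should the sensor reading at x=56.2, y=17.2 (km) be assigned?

Distance = √((56.2−33.5)² + (17.2−41.5)²) = √(515.290 + 590.490) = 33.253 km.
31.8 ≤ 33.253 < 34.2 → Cove.

Cove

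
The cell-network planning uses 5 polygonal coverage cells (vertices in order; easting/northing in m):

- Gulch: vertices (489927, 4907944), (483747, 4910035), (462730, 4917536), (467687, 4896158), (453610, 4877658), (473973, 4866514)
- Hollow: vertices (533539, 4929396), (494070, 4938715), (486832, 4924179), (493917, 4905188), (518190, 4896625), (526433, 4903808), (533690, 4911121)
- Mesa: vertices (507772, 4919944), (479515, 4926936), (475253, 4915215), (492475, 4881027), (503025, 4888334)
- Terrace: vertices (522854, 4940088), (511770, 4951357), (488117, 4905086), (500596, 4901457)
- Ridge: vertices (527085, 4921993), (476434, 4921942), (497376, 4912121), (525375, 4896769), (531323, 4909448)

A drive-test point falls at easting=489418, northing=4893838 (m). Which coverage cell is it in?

Mesa

Cast a ray rightward from (489418, 4893838). For each polygon, the edges (by vertex number in listed order) whose endpoints lie on opposite sides of northing = 4893838, where each meets that height, and whether that is right or left of the point:
Gulch: 4–5 at easting≈465921.7 (left), 6–1 at easting≈484495.0 (left) → 0 crossings.
Hollow: no edge straddles that height → 0 crossings.
Mesa: 3–4 at easting≈486021.5 (left), 5–1 at easting≈503851.6 (right) → 1 crossing.
Terrace: no edge straddles that height → 0 crossings.
Ridge: no edge straddles that height → 0 crossings.
Only Mesa has an odd count, so the point is inside Mesa.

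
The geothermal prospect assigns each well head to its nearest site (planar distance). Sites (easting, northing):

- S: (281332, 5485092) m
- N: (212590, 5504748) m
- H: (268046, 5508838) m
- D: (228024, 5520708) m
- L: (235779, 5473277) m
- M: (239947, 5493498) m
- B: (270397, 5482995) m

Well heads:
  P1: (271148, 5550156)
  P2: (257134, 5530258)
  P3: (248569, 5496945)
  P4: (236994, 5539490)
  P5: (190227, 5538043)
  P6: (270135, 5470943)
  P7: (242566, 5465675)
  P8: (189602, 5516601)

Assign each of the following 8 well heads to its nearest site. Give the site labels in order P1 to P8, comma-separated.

H, H, M, D, N, B, L, N

P1 → H (d²=1716799528.00)
P2 → H (d²=577888144.00)
P3 → M (d²=86220693.00)
P4 → D (d²=433224424.00)
P5 → N (d²=1608660794.00)
P6 → B (d²=145319348.00)
P7 → L (d²=103853773.00)
P8 → N (d²=668941753.00)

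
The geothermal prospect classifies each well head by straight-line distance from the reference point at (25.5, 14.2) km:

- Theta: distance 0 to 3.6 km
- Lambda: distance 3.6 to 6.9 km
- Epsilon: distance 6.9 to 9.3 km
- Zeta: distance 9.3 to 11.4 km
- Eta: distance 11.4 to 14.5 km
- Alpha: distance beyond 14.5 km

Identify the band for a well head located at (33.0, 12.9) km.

Epsilon

Distance = √((33.0−25.5)² + (12.9−14.2)²) = √(56.250 + 1.690) = 7.612 km.
6.9 ≤ 7.612 < 9.3 → Epsilon.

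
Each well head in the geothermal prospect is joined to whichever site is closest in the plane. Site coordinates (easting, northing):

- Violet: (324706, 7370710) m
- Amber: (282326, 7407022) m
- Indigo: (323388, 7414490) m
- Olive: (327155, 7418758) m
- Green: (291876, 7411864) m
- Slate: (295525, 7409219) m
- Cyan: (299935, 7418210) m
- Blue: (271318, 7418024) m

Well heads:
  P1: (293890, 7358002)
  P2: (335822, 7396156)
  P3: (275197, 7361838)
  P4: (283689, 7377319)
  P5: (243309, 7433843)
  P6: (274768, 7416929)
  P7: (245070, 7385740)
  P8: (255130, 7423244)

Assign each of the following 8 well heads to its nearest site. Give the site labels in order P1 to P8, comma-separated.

P1 → Violet (d²=1111119120.00)
P2 → Indigo (d²=490739912.00)
P3 → Amber (d²=2092416497.00)
P4 → Amber (d²=884125978.00)
P5 → Blue (d²=1034744842.00)
P6 → Blue (d²=13101525.00)
P7 → Blue (d²=1731214160.00)
P8 → Blue (d²=289299744.00)

Violet, Indigo, Amber, Amber, Blue, Blue, Blue, Blue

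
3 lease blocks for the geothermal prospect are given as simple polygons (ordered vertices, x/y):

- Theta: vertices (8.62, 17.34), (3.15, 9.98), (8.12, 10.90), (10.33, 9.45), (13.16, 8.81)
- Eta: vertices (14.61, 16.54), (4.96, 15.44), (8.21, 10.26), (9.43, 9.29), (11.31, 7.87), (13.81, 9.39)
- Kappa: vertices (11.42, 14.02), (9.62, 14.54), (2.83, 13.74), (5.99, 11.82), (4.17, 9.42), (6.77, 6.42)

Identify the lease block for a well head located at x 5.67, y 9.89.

Cast a ray rightward from (5.67, 9.89). For each polygon, the edges (by vertex number in listed order) whose endpoints lie on opposite sides of y = 9.89, where each meets that height, and whether that is right or left of the point:
Theta: 3–4 at x≈9.659 (right), 5–1 at x≈12.585 (right) → 2 crossings.
Eta: 3–4 at x≈8.675 (right), 6–1 at x≈13.866 (right) → 2 crossings.
Kappa: 4–5 at x≈4.526 (left), 6–1 at x≈8.893 (right) → 1 crossing.
Only Kappa has an odd count, so the point is inside Kappa.

Kappa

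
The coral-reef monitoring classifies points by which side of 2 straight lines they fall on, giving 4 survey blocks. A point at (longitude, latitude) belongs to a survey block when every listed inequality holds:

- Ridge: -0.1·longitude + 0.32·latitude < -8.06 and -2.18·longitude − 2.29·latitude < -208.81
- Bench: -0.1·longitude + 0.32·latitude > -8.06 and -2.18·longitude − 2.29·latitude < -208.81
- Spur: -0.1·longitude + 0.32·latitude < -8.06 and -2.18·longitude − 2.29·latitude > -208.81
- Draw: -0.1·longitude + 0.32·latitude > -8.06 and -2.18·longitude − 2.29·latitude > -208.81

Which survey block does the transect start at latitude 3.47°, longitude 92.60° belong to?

Ridge

-0.1·92.60 + 0.32·3.47 = -8.150, which is < -8.06
-2.18·92.60 − 2.29·3.47 = -209.814, which is < -208.81
This sign pattern matches Ridge.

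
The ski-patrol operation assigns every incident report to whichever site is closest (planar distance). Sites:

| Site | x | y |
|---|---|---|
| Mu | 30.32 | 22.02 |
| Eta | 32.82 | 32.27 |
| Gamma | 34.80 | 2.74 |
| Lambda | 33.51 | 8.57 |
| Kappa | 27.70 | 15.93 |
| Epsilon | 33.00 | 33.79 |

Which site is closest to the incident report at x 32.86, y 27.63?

Squared distances to each site:
Mu: 37.924; Eta: 21.531; Gamma: 623.276; Lambda: 363.706; Kappa: 163.516; Epsilon: 37.965.
Minimum at Eta.

Eta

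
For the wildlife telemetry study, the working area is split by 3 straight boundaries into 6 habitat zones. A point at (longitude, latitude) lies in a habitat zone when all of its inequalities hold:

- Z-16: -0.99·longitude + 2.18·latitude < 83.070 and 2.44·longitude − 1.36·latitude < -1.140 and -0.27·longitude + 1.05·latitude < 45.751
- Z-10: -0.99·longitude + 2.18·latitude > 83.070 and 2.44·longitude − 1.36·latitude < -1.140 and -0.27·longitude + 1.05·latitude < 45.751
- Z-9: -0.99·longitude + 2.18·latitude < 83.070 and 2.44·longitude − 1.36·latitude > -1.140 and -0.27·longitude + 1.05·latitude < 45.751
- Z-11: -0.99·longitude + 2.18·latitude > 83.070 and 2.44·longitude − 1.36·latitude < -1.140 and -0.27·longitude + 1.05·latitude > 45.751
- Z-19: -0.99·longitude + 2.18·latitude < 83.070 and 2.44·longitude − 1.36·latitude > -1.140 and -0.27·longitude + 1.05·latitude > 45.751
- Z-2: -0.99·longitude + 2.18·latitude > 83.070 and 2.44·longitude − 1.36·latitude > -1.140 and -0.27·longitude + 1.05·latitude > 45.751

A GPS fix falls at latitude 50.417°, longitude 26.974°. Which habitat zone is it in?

Z-10

-0.99·26.974 + 2.18·50.417 = 83.205, which is > 83.070
2.44·26.974 − 1.36·50.417 = -2.751, which is < -1.140
-0.27·26.974 + 1.05·50.417 = 45.655, which is < 45.751
This sign pattern matches Z-10.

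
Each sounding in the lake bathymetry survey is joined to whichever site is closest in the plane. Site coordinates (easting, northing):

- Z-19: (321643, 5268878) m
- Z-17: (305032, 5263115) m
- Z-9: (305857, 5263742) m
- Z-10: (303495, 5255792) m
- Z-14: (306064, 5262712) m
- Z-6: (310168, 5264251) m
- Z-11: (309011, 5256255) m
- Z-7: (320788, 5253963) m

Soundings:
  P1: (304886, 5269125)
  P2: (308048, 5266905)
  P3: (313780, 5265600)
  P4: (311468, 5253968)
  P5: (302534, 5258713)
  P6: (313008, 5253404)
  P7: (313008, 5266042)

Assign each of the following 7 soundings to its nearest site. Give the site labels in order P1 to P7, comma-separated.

P1 → Z-9 (d²=29919530.00)
P2 → Z-6 (d²=11538116.00)
P3 → Z-6 (d²=14866345.00)
P4 → Z-11 (d²=11267218.00)
P5 → Z-10 (d²=9455762.00)
P6 → Z-11 (d²=24104210.00)
P7 → Z-6 (d²=11273281.00)

Z-9, Z-6, Z-6, Z-11, Z-10, Z-11, Z-6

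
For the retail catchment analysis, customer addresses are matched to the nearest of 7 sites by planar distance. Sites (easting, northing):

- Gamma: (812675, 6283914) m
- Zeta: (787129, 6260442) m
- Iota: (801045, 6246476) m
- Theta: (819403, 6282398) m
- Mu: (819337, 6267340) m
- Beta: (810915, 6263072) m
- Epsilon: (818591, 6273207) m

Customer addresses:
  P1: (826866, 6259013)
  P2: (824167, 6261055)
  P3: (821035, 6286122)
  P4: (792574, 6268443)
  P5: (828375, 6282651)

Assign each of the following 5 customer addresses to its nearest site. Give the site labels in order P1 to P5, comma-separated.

P1 → Mu (d²=126024770.00)
P2 → Mu (d²=62830125.00)
P3 → Theta (d²=16531600.00)
P4 → Zeta (d²=93664026.00)
P5 → Theta (d²=80560793.00)

Mu, Mu, Theta, Zeta, Theta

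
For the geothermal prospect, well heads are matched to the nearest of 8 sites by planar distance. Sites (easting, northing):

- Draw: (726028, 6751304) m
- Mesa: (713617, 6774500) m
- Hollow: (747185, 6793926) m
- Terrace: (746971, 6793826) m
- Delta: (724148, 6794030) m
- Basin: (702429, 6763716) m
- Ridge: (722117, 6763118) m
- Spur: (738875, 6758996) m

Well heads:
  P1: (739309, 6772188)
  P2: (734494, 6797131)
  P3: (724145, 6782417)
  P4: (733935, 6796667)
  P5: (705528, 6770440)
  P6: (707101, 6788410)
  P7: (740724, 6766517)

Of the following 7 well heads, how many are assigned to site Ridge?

0

P1 → Spur
P2 → Delta
P3 → Delta
P4 → Delta
P5 → Basin
P6 → Mesa
P7 → Spur
0 of the 7 go to Ridge.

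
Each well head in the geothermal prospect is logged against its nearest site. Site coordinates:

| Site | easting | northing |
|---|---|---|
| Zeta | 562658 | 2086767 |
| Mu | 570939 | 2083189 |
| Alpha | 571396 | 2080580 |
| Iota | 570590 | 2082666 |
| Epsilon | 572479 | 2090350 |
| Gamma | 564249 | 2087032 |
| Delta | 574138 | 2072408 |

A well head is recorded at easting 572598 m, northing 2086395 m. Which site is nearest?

Mu

Squared distances to each site:
Zeta: 98941984.000; Mu: 13030717.000; Alpha: 35259029.000; Iota: 17937505.000; Epsilon: 15656186.000; Gamma: 70111570.000; Delta: 198007769.000.
Minimum at Mu.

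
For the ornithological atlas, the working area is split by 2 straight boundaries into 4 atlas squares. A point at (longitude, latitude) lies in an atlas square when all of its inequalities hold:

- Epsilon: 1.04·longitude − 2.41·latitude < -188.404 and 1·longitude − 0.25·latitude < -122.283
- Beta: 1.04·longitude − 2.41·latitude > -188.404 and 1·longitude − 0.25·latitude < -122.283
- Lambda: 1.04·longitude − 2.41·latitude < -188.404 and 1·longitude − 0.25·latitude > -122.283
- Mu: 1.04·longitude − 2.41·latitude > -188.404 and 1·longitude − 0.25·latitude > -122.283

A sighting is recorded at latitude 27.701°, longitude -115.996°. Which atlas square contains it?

Beta

1.04·-115.996 − 2.41·27.701 = -187.395, which is > -188.404
1·-115.996 − 0.25·27.701 = -122.921, which is < -122.283
This sign pattern matches Beta.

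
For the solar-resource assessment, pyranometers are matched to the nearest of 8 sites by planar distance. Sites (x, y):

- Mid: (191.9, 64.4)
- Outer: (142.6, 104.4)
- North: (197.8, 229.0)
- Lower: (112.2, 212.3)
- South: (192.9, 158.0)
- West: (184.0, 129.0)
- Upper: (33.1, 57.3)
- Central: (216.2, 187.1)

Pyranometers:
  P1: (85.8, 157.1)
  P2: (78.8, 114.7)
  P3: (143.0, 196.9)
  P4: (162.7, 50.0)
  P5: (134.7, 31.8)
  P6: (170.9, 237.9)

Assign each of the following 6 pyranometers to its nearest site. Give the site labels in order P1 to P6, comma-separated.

P1 → Lower (d²=3744.00)
P2 → Outer (d²=4176.53)
P3 → Lower (d²=1185.80)
P4 → Mid (d²=1060.00)
P5 → Mid (d²=4334.60)
P6 → North (d²=802.82)

Lower, Outer, Lower, Mid, Mid, North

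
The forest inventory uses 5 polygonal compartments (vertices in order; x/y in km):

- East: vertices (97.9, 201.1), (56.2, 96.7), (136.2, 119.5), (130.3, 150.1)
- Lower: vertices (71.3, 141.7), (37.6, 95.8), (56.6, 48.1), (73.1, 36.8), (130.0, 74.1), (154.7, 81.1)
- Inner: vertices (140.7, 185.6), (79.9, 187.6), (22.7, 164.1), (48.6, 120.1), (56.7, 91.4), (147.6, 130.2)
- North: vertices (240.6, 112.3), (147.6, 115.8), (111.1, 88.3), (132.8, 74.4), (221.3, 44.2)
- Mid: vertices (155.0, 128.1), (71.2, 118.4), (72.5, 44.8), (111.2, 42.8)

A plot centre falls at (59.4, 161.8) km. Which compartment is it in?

Cast a ray rightward from (59.4, 161.8). For each polygon, the edges (by vertex number in listed order) whose endpoints lie on opposite sides of y = 161.8, where each meets that height, and whether that is right or left of the point:
East: 1–2 at x≈82.20 (right), 4–1 at x≈122.87 (right) → 2 crossings.
Lower: no edge straddles that height → 0 crossings.
Inner: 3–4 at x≈24.05 (left), 6–1 at x≈143.66 (right) → 1 crossing.
North: no edge straddles that height → 0 crossings.
Mid: no edge straddles that height → 0 crossings.
Only Inner has an odd count, so the point is inside Inner.

Inner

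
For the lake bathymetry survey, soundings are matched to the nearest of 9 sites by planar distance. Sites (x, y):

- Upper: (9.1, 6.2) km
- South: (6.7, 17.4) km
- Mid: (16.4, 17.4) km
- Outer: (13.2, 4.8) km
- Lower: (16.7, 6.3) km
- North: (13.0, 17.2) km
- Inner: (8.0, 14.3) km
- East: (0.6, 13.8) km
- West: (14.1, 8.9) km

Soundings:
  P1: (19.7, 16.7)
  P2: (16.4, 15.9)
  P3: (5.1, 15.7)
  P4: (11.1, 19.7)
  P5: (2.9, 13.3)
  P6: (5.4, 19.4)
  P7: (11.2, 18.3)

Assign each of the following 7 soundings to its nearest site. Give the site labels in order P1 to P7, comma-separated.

Mid, Mid, South, North, East, South, North

P1 → Mid (d²=11.38)
P2 → Mid (d²=2.25)
P3 → South (d²=5.45)
P4 → North (d²=9.86)
P5 → East (d²=5.54)
P6 → South (d²=5.69)
P7 → North (d²=4.45)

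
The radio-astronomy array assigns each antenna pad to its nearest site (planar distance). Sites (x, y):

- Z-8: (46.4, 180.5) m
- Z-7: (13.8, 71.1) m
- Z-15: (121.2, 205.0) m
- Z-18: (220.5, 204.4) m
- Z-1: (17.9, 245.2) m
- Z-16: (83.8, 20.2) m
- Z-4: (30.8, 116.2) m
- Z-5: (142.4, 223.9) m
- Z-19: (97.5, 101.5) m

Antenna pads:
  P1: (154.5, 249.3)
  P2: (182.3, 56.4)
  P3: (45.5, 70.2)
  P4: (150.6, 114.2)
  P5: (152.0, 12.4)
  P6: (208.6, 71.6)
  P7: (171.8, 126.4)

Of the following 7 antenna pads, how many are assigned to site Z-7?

1

P1 → Z-5
P2 → Z-19
P3 → Z-7
P4 → Z-19
P5 → Z-16
P6 → Z-19
P7 → Z-19
1 of the 7 goes to Z-7.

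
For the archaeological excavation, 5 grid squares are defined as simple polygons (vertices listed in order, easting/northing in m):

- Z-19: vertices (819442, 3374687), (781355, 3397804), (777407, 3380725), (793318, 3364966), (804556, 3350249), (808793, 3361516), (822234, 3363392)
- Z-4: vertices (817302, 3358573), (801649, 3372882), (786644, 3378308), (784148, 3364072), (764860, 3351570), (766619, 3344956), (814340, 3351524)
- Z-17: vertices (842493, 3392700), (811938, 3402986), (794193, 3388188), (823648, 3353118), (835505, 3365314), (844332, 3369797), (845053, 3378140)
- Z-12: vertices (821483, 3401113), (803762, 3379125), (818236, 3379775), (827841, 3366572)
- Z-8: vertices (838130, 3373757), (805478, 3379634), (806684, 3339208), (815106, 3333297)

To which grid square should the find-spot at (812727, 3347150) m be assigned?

Cast a ray rightward from (812727, 3347150). For each polygon, the edges (by vertex number in listed order) whose endpoints lie on opposite sides of northing = 3347150, where each meets that height, and whether that is right or left of the point:
Z-19: no edge straddles that height → 0 crossings.
Z-4: 5–6 at easting≈766035.5 (left), 6–7 at easting≈782559.9 (left) → 0 crossings.
Z-17: no edge straddles that height → 0 crossings.
Z-12: no edge straddles that height → 0 crossings.
Z-8: 2–3 at easting≈806447.1 (left), 4–1 at easting≈822989.1 (right) → 1 crossing.
Only Z-8 has an odd count, so the point is inside Z-8.

Z-8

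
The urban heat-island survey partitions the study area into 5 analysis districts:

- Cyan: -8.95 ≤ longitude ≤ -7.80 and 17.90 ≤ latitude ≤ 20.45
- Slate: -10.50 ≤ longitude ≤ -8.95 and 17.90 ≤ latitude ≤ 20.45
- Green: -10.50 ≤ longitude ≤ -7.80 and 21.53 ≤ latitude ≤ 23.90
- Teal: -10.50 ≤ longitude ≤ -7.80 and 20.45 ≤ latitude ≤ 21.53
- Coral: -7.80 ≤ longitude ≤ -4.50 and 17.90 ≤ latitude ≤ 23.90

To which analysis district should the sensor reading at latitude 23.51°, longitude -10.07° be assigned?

The point has longitude = -10.07 and latitude = 23.51.
Only Green satisfies -10.50 ≤ longitude ≤ -7.80 and 21.53 ≤ latitude ≤ 23.90.

Green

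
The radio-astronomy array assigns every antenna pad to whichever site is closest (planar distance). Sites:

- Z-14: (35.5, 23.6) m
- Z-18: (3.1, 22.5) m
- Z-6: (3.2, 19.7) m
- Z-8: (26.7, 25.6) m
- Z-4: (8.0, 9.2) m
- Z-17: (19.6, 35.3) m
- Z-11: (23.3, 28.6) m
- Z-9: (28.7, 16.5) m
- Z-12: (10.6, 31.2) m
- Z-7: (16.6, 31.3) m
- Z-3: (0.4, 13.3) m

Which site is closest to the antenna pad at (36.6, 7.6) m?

Squared distances to each site:
Z-14: 257.210; Z-18: 1344.260; Z-6: 1261.970; Z-8: 422.010; Z-4: 820.520; Z-17: 1056.290; Z-11: 617.890; Z-9: 141.620; Z-12: 1232.960; Z-7: 961.690; Z-3: 1342.930.
Minimum at Z-9.

Z-9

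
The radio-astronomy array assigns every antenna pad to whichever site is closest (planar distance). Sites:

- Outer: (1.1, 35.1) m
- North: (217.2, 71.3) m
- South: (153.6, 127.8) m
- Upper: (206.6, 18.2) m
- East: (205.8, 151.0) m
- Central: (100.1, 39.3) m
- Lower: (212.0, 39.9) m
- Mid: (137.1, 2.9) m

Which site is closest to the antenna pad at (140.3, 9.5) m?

Squared distances to each site:
Outer: 20032.000; North: 9732.850; South: 14171.780; Upper: 4471.380; East: 24312.500; Central: 2504.080; Lower: 6065.050; Mid: 53.800.
Minimum at Mid.

Mid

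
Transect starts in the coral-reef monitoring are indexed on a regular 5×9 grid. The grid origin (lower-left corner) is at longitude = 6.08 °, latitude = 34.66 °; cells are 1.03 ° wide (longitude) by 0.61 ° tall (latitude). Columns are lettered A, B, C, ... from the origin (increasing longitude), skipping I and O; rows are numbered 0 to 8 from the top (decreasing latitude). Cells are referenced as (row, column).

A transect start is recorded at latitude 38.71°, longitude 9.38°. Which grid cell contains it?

(2, D)

Column index: ⌊(9.38 − 6.08) / 1.03⌋ = ⌊3.204⌋ = 3 → column D
Row offset from origin: ⌊(38.71 − 34.66) / 0.61⌋ = ⌊6.639⌋ = 6 → row 2 (counted from top)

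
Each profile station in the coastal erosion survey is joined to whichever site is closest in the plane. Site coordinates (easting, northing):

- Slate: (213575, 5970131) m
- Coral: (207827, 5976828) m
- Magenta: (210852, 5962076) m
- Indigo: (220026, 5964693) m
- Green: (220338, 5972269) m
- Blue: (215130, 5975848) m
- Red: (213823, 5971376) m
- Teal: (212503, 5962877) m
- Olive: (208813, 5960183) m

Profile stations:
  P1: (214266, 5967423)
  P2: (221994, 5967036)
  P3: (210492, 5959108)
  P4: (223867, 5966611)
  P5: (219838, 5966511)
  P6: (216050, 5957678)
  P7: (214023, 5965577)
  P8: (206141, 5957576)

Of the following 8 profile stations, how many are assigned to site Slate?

1

P1 → Slate
P2 → Indigo
P3 → Olive
P4 → Indigo
P5 → Indigo
P6 → Teal
P7 → Teal
P8 → Olive
1 of the 8 goes to Slate.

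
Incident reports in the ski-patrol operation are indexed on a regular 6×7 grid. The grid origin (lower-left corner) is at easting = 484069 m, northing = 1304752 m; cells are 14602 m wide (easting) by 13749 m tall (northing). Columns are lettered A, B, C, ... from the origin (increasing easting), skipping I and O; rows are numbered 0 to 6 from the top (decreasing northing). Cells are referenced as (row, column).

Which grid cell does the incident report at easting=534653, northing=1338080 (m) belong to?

Column index: ⌊(534653 − 484069) / 14602⌋ = ⌊3.464⌋ = 3 → column D
Row offset from origin: ⌊(1338080 − 1304752) / 13749⌋ = ⌊2.424⌋ = 2 → row 4 (counted from top)

(4, D)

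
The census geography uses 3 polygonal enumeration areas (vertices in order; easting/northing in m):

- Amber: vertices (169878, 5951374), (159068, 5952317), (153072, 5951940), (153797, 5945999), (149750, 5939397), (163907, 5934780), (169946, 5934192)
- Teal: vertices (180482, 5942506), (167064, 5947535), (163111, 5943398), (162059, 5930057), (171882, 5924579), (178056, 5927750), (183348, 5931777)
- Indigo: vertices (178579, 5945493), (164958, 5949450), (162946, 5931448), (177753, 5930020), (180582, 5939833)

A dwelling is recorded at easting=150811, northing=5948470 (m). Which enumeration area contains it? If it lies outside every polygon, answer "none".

Cast a ray rightward from (150811, 5948470). For each polygon, the edges (by vertex number in listed order) whose endpoints lie on opposite sides of northing = 5948470, where each meets that height, and whether that is right or left of the point:
Amber: 3–4 at easting≈153495.5 (right), 7–1 at easting≈169889.5 (right) → 2 crossings.
Teal: no edge straddles that height → 0 crossings.
Indigo: 1–2 at easting≈168331.4 (right), 2–3 at easting≈164848.5 (right) → 2 crossings.
All counts are even, so the point lies outside every listed polygon.

none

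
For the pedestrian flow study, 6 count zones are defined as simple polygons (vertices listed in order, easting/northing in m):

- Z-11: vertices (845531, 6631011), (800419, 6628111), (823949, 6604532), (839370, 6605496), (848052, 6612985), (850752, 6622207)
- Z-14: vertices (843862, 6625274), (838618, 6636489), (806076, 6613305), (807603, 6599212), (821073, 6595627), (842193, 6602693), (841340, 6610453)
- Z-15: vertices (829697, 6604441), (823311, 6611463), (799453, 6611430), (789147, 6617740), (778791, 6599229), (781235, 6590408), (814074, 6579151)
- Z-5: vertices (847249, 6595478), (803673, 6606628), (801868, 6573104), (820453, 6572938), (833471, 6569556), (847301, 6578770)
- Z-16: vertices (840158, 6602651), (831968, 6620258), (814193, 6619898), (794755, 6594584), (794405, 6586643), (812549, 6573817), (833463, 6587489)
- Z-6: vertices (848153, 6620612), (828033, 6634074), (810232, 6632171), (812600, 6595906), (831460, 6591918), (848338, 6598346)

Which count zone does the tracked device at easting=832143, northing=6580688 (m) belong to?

Z-5

Cast a ray rightward from (832143, 6580688). For each polygon, the edges (by vertex number in listed order) whose endpoints lie on opposite sides of northing = 6580688, where each meets that height, and whether that is right or left of the point:
Z-11: no edge straddles that height → 0 crossings.
Z-14: no edge straddles that height → 0 crossings.
Z-15: 6–7 at easting≈809590.3 (left), 7–1 at easting≈815023.5 (left) → 0 crossings.
Z-5: 2–3 at easting≈802276.3 (left), 6–1 at easting≈847295.0 (right) → 1 crossing.
Z-16: 5–6 at easting≈802829.1 (left), 6–7 at easting≈823059.5 (left) → 0 crossings.
Z-6: no edge straddles that height → 0 crossings.
Only Z-5 has an odd count, so the point is inside Z-5.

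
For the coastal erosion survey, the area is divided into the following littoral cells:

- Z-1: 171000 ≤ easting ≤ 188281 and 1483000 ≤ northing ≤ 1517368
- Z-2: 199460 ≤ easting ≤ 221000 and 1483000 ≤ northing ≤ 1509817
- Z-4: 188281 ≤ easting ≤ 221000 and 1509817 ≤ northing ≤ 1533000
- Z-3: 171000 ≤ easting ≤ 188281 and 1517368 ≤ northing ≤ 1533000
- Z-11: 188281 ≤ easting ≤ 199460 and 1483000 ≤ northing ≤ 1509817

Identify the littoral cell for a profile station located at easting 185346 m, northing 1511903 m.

The point has easting = 185346 and northing = 1511903.
Only Z-1 satisfies 171000 ≤ easting ≤ 188281 and 1483000 ≤ northing ≤ 1517368.

Z-1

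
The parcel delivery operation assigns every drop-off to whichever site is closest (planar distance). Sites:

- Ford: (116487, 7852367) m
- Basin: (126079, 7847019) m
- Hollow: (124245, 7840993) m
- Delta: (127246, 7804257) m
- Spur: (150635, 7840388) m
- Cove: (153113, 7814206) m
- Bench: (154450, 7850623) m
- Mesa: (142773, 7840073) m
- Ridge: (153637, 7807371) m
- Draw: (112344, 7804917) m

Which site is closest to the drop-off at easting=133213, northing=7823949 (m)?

Mesa

Squared distances to each site:
Ford: 1087341800.000; Basin: 583118856.000; Hollow: 370922960.000; Delta: 423379953.000; Spur: 573766805.000; Cove: 490936049.000; Bench: 1162512445.000; Mesa: 351376976.000; Ridge: 691969860.000; Draw: 797732185.000.
Minimum at Mesa.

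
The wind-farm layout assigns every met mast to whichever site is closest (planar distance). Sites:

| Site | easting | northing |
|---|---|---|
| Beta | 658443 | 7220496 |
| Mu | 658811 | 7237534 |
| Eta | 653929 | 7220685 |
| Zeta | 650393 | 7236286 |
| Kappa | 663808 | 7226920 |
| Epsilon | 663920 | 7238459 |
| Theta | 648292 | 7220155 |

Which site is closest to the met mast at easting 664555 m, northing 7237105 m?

Squared distances to each site:
Beta: 313215425.000; Mu: 33177577.000; Eta: 382528276.000; Zeta: 201233005.000; Kappa: 104292234.000; Epsilon: 2236541.000; Theta: 551787669.000.
Minimum at Epsilon.

Epsilon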